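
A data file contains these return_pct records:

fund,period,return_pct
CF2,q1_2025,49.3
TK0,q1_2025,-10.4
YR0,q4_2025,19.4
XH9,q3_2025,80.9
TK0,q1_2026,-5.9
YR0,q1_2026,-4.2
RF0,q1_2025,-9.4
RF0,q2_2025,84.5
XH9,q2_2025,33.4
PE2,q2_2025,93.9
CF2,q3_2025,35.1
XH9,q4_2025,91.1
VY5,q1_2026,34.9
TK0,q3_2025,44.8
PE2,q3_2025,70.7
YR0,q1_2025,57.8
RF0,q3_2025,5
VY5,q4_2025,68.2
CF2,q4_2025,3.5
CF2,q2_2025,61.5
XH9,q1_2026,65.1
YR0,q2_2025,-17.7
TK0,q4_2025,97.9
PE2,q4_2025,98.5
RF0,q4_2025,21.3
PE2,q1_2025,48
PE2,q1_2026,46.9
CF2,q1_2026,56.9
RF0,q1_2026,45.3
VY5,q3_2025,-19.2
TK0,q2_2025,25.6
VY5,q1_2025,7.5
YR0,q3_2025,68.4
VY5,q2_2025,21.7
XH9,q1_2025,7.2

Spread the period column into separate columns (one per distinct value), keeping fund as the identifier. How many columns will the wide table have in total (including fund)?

6

1 column for fund plus 5 distinct period values → 6 columns.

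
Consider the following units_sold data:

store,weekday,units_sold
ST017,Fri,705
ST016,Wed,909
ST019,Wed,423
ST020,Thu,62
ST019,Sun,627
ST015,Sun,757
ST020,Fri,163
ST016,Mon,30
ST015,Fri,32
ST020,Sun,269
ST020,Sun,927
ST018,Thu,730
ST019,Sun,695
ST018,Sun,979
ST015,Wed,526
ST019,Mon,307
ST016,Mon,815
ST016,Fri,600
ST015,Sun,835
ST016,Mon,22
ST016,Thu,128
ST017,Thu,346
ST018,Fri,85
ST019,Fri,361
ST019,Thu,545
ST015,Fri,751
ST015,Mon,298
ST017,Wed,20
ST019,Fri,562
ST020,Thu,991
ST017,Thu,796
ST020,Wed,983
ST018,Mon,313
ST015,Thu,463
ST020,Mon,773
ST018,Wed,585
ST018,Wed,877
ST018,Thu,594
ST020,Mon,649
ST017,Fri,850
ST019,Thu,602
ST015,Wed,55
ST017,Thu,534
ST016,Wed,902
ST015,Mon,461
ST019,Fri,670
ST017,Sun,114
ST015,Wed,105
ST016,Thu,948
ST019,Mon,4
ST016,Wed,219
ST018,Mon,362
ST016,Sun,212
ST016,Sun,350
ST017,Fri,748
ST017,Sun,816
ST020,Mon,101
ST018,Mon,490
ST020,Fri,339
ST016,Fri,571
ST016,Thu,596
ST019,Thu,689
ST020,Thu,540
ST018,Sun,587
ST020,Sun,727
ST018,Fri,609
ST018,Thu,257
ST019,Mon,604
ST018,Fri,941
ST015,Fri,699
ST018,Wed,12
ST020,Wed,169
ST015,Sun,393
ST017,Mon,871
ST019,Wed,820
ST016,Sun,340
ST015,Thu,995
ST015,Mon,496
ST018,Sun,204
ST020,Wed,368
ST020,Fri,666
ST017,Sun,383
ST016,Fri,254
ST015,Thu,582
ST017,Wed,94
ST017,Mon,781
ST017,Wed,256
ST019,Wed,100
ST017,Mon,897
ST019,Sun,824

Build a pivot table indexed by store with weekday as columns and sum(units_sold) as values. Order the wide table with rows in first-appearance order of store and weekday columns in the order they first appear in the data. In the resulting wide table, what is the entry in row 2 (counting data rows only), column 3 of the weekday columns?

1672

With rows in first-appearance order of store, row 2 is store=ST016. weekday columns in first-appearance order: Fri, Wed, Thu, Sun, Mon; column 3 is Thu.
Long rows with store=ST016, weekday=Thu: 128 + 948 + 596 = 1672.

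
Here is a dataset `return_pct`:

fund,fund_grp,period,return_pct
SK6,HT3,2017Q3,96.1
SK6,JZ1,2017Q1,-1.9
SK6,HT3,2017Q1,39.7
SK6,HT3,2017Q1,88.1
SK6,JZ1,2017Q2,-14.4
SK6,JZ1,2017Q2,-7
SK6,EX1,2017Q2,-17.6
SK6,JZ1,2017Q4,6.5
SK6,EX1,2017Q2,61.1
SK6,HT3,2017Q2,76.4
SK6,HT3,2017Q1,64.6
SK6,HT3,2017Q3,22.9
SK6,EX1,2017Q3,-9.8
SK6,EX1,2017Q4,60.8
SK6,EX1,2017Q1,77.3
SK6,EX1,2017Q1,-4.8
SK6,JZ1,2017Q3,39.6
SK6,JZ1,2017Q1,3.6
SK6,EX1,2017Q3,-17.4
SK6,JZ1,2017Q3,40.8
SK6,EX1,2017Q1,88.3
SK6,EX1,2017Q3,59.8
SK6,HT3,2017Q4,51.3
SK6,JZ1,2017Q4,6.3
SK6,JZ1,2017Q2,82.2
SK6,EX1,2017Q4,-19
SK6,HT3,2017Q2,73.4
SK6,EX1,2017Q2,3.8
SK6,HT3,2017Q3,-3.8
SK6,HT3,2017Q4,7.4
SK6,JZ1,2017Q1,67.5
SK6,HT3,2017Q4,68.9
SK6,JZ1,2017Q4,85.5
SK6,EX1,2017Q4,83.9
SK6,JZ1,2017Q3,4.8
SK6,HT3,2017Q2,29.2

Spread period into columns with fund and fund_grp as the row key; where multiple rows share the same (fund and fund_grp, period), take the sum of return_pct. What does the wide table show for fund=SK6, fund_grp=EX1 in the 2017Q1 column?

160.8

Rows with fund=SK6, fund_grp=EX1 and period=2017Q1: return_pct values are 77.3, -4.8, 88.3.
77.3 + -4.8 + 88.3 = 160.8.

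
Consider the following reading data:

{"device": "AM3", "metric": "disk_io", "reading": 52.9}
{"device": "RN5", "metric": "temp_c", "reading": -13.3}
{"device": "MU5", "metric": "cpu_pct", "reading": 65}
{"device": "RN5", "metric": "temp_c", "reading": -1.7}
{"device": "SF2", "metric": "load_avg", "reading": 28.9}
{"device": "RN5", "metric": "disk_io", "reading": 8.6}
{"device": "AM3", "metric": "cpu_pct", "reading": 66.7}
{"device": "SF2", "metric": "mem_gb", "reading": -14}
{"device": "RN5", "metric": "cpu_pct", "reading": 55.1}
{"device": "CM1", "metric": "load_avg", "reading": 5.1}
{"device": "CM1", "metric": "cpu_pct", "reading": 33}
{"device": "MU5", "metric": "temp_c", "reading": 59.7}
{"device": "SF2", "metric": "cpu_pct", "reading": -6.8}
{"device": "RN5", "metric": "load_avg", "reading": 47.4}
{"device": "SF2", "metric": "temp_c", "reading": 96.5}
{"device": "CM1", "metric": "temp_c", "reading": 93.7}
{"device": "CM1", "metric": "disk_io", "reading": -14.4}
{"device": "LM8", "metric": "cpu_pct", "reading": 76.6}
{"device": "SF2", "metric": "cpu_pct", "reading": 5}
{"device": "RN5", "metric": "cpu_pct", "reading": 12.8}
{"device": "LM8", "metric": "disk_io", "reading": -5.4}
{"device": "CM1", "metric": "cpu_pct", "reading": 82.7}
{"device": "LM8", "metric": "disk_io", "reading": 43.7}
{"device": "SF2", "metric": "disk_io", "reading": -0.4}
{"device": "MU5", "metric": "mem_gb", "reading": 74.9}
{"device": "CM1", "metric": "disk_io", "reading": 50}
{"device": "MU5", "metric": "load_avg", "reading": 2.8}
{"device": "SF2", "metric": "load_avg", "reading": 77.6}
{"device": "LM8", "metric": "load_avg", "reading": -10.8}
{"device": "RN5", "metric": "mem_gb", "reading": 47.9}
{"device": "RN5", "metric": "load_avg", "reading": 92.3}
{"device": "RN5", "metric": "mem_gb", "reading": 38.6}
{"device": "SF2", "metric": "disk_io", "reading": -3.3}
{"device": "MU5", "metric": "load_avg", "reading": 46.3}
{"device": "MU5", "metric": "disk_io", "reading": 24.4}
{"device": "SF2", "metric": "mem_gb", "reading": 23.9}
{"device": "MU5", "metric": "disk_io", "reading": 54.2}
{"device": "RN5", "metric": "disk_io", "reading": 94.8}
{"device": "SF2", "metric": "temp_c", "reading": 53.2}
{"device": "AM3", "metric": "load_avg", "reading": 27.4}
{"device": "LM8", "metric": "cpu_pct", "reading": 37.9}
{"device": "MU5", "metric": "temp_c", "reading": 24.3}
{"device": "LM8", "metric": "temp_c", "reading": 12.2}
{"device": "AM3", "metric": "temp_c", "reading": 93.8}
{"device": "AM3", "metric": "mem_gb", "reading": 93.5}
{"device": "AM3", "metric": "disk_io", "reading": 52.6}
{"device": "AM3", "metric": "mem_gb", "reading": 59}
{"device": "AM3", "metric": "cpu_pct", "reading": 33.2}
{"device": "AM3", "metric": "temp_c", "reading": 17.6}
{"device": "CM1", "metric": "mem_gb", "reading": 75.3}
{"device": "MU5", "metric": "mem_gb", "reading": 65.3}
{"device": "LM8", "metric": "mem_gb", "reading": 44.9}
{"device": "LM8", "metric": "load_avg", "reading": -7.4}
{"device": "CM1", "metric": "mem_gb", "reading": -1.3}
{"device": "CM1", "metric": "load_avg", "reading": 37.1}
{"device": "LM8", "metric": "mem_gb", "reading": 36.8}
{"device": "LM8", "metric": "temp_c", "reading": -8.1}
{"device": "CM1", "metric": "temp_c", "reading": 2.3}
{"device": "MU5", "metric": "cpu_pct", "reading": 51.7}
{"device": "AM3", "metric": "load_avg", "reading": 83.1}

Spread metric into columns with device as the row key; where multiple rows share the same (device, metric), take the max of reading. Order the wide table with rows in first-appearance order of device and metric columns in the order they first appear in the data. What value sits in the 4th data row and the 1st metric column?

-0.4

With rows in first-appearance order of device, row 4 is device=SF2. metric columns in first-appearance order: disk_io, temp_c, cpu_pct, load_avg, mem_gb; column 1 is disk_io.
Long rows with device=SF2, metric=disk_io: max(-0.4, -3.3) = -0.4.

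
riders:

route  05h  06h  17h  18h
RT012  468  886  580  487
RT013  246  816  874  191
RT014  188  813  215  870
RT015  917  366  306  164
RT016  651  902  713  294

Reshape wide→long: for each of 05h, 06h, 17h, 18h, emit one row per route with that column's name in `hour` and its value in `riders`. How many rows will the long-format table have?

5 route values × 4 melted columns = 20 rows.

20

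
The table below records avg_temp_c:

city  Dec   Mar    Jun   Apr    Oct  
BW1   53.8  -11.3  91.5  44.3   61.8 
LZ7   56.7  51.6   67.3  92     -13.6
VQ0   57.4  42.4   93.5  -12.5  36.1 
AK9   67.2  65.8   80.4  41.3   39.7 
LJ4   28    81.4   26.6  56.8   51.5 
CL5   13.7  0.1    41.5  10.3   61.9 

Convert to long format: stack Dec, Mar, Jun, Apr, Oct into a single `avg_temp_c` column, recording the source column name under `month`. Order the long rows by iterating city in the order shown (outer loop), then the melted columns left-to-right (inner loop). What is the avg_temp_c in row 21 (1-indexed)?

30 rows total (6 × 5). Row 21: index ⌊(21-1)/5⌋ = 4 into city → LJ4; (21-1) mod 5 = 0 into the melted columns → Dec.
So row 21 is (LJ4, Dec, 28); avg_temp_c = 28.

28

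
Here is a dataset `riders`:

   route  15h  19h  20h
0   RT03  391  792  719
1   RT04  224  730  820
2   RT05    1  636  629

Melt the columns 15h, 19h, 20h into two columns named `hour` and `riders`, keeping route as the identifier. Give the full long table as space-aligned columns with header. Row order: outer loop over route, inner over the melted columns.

route  hour  riders
RT03   15h   391   
RT03   19h   792   
RT03   20h   719   
RT04   15h   224   
RT04   19h   730   
RT04   20h   820   
RT05   15h   1     
RT05   19h   636   
RT05   20h   629   

Each (route, column) pair becomes one row: 3 × 3 = 9 rows.
For example, (RT03, 15h) → riders=391.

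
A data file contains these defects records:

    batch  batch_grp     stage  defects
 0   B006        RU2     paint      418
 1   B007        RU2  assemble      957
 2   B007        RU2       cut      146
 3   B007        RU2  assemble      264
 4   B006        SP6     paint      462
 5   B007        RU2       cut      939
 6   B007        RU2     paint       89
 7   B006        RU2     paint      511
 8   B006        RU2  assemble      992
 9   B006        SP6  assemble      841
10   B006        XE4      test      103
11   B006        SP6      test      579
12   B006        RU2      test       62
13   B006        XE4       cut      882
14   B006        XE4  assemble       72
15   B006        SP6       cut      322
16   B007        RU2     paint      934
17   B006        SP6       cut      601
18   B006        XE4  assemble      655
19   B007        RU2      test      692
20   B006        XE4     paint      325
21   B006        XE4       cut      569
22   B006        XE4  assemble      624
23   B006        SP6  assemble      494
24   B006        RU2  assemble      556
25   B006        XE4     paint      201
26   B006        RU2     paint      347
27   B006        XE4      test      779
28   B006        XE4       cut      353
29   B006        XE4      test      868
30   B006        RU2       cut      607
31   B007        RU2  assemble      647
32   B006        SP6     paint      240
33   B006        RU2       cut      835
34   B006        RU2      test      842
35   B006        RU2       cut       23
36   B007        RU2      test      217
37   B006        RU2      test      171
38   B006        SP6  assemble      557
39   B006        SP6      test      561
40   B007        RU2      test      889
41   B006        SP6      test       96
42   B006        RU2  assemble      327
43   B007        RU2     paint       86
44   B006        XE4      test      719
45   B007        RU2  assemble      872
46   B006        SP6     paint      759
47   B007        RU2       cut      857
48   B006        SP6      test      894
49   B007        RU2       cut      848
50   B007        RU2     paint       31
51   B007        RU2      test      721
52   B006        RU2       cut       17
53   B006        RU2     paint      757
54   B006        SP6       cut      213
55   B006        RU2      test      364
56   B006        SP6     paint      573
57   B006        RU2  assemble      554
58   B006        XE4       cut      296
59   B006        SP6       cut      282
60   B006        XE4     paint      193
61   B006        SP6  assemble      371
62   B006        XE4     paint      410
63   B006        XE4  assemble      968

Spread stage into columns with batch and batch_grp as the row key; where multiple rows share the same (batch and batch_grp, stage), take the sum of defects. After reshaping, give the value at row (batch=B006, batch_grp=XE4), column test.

Rows with batch=B006, batch_grp=XE4 and stage=test: defects values are 103, 779, 868, 719.
103 + 779 + 868 + 719 = 2469.

2469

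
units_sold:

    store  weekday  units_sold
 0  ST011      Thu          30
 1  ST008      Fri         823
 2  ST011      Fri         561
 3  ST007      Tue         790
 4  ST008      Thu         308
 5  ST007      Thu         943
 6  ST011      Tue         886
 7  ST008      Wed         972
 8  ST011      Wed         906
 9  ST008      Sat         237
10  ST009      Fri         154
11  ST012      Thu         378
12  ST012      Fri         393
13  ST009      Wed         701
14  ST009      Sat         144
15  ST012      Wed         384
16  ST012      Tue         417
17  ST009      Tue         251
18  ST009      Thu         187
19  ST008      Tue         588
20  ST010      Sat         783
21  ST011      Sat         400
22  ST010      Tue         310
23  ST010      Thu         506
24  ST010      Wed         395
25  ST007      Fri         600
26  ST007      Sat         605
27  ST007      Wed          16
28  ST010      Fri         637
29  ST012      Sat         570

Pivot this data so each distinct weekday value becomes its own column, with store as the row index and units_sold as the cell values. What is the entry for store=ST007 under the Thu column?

Wide layout: rows indexed by store, columns are the 5 distinct weekday values (Thu, Fri, Tue, Wed, Sat).
Cell (store=ST007, weekday=Thu) draws from the long row where store=ST007 and weekday=Thu, which has units_sold=943.

943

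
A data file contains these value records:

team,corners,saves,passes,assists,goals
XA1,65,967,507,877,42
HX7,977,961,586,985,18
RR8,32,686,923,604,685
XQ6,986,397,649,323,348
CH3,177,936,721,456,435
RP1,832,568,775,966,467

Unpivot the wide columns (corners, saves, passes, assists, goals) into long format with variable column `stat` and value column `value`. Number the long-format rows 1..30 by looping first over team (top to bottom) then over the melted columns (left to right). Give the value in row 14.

604

30 rows total (6 × 5). Row 14: index ⌊(14-1)/5⌋ = 2 into team → RR8; (14-1) mod 5 = 3 into the melted columns → assists.
So row 14 is (RR8, assists, 604); value = 604.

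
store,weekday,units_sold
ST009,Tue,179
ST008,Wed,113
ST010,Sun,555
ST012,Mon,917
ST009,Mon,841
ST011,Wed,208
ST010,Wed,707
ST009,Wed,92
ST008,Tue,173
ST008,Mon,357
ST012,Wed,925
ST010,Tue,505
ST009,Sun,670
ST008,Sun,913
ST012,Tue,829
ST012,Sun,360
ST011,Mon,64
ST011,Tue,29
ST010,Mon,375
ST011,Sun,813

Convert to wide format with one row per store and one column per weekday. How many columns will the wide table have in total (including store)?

1 column for store plus 4 distinct weekday values → 5 columns.

5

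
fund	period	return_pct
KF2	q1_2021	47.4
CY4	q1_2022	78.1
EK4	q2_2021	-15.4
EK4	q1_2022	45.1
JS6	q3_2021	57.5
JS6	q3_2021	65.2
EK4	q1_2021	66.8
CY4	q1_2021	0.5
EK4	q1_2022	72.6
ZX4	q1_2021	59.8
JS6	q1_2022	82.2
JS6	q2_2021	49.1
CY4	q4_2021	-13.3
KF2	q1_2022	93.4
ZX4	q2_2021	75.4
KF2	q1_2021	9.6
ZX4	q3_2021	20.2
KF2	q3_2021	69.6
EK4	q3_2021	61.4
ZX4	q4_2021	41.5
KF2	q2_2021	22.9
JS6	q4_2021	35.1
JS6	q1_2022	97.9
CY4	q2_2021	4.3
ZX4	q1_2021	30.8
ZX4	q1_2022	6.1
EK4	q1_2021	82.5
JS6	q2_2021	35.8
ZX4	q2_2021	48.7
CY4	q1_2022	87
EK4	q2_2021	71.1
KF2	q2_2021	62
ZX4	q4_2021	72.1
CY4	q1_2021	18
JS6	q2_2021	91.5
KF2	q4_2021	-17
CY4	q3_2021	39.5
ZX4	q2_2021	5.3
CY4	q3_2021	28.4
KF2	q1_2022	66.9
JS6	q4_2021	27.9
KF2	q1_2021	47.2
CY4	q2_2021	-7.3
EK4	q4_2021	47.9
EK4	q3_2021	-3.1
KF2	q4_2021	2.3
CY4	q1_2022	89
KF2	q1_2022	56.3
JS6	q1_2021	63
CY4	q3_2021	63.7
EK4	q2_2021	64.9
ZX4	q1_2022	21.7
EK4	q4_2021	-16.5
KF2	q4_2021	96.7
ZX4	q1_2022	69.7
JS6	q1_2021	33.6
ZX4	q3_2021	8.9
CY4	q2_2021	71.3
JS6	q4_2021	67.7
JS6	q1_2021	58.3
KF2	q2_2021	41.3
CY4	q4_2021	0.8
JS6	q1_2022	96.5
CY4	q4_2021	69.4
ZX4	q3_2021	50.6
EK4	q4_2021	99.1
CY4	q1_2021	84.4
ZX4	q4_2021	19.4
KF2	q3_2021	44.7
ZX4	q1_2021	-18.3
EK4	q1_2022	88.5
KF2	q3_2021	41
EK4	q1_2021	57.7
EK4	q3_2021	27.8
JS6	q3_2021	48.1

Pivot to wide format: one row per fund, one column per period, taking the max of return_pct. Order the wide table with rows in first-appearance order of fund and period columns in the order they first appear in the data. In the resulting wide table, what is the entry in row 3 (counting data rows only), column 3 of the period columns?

With rows in first-appearance order of fund, row 3 is fund=EK4. period columns in first-appearance order: q1_2021, q1_2022, q2_2021, q3_2021, q4_2021; column 3 is q2_2021.
Long rows with fund=EK4, period=q2_2021: max(-15.4, 71.1, 64.9) = 71.1.

71.1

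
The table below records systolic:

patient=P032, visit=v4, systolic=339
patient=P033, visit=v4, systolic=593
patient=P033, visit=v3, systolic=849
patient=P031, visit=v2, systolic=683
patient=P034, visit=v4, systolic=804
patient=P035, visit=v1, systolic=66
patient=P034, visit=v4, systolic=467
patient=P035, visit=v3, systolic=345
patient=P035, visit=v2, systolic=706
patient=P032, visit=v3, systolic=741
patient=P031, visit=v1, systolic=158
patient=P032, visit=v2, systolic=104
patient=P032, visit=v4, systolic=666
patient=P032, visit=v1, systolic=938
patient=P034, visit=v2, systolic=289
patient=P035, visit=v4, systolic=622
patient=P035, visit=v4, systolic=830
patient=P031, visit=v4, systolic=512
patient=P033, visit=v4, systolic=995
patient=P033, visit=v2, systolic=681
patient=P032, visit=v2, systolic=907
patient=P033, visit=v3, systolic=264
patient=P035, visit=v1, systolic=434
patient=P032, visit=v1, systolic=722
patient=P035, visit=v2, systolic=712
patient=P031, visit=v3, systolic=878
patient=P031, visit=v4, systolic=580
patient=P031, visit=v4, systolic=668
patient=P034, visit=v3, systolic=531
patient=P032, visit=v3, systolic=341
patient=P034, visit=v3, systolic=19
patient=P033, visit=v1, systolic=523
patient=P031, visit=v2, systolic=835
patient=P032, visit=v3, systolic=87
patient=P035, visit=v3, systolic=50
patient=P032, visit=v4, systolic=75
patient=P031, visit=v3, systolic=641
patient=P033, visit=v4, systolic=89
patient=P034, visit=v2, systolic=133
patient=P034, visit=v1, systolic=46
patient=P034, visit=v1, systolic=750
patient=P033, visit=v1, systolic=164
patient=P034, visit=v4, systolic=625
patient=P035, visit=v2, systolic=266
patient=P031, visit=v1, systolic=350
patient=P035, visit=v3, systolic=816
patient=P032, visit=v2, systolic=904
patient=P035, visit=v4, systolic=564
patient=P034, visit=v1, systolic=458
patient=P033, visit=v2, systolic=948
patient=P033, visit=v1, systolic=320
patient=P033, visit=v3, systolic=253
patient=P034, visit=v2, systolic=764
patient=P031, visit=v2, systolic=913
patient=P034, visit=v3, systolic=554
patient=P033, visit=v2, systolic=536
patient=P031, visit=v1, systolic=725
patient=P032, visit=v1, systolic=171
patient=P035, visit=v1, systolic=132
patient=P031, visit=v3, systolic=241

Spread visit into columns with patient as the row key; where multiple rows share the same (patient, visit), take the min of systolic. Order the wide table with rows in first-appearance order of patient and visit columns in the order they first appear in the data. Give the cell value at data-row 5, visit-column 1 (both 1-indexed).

564

With rows in first-appearance order of patient, row 5 is patient=P035. visit columns in first-appearance order: v4, v3, v2, v1; column 1 is v4.
Long rows with patient=P035, visit=v4: min(622, 830, 564) = 564.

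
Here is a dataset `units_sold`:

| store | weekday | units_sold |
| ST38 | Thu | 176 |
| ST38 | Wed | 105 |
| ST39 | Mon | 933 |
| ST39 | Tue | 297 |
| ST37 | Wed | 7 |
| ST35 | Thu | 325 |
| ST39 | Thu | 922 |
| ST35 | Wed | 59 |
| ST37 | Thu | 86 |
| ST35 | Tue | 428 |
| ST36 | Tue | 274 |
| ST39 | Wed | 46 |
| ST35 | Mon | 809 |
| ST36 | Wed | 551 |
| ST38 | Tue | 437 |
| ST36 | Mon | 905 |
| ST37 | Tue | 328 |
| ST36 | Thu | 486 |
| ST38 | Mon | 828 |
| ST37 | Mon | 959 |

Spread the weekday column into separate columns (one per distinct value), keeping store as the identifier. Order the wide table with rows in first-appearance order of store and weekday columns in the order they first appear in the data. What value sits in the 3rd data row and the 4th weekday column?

With rows in first-appearance order of store, row 3 is store=ST37. weekday columns in first-appearance order: Thu, Wed, Mon, Tue; column 4 is Tue.
Long rows with store=ST37, weekday=Tue: units_sold = 328.

328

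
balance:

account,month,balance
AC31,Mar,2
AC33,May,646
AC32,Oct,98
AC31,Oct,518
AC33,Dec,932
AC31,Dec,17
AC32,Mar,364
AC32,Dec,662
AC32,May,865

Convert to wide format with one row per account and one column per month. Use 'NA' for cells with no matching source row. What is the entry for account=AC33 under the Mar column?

No long-format row has account=AC33 and month=Mar, so the cell is NA.

NA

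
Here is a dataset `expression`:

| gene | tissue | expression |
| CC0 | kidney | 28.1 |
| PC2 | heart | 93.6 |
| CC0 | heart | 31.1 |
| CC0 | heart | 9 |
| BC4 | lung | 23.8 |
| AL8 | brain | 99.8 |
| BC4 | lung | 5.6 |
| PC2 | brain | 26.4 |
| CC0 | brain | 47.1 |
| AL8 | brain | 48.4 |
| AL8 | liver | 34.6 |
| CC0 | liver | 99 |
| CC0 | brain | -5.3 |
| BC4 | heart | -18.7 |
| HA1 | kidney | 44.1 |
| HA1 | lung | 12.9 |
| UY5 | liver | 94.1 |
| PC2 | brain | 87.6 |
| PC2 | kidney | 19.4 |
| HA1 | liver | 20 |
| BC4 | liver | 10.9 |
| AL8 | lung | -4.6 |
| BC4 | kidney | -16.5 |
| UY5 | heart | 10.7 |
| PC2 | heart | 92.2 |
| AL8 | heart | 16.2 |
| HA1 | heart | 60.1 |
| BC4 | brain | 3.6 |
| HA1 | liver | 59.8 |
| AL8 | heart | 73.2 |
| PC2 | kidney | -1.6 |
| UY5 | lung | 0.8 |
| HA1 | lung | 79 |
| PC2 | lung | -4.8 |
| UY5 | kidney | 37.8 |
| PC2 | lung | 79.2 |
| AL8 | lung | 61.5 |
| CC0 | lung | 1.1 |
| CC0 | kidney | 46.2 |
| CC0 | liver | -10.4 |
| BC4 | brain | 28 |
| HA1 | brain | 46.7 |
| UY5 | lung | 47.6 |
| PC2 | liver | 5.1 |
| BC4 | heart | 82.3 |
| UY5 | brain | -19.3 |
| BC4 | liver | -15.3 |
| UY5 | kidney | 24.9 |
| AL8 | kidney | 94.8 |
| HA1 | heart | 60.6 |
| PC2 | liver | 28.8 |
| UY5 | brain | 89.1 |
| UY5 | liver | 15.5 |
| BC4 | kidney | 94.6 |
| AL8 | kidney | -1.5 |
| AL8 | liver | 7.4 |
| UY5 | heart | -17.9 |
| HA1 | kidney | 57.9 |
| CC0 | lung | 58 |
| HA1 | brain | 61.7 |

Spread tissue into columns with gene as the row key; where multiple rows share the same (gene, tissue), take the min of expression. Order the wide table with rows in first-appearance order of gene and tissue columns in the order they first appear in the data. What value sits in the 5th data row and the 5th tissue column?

20

With rows in first-appearance order of gene, row 5 is gene=HA1. tissue columns in first-appearance order: kidney, heart, lung, brain, liver; column 5 is liver.
Long rows with gene=HA1, tissue=liver: min(20, 59.8) = 20.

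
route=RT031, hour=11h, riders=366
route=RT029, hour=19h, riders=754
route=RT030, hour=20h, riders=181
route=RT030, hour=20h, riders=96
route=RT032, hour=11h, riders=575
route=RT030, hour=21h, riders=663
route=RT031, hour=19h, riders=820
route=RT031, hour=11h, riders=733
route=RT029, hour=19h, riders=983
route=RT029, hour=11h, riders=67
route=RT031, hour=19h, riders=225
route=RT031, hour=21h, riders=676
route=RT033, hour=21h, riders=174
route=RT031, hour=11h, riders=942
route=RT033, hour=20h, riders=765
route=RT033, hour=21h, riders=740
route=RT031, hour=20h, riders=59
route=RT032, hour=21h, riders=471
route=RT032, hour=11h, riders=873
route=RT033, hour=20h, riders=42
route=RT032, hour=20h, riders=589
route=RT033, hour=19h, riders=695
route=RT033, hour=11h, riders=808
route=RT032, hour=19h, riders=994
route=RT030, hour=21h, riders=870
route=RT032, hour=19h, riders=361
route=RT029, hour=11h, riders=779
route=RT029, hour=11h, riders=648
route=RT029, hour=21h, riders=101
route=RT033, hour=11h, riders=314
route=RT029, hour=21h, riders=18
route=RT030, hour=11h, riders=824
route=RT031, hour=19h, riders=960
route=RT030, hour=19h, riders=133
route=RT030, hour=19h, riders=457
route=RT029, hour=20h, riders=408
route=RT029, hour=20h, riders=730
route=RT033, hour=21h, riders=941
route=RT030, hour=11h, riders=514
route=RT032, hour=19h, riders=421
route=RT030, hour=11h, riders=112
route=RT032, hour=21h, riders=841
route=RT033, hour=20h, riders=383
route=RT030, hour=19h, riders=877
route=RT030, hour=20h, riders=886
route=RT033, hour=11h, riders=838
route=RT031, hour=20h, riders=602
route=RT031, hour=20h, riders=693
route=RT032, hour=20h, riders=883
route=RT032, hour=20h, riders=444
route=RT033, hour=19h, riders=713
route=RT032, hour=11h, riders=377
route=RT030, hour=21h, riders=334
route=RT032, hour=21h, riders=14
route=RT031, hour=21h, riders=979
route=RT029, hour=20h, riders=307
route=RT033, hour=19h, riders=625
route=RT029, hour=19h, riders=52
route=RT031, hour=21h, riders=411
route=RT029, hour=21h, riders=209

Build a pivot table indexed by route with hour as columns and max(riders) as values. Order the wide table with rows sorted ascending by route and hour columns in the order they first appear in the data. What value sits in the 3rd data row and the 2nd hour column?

With rows sorted ascending by route, row 3 is route=RT031. hour columns in first-appearance order: 11h, 19h, 20h, 21h; column 2 is 19h.
Long rows with route=RT031, hour=19h: max(820, 225, 960) = 960.

960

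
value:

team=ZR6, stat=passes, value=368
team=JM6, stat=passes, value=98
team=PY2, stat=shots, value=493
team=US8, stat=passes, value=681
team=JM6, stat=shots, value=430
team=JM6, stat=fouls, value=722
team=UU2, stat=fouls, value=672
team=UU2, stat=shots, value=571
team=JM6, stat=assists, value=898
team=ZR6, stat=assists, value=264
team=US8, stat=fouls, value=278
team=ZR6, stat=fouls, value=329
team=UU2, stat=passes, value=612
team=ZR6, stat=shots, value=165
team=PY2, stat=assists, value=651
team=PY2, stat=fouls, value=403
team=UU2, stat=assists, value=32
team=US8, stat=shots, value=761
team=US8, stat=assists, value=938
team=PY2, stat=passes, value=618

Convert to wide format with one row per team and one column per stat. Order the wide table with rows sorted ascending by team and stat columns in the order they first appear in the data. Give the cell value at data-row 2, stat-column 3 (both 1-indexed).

With rows sorted ascending by team, row 2 is team=PY2. stat columns in first-appearance order: passes, shots, fouls, assists; column 3 is fouls.
Long rows with team=PY2, stat=fouls: value = 403.

403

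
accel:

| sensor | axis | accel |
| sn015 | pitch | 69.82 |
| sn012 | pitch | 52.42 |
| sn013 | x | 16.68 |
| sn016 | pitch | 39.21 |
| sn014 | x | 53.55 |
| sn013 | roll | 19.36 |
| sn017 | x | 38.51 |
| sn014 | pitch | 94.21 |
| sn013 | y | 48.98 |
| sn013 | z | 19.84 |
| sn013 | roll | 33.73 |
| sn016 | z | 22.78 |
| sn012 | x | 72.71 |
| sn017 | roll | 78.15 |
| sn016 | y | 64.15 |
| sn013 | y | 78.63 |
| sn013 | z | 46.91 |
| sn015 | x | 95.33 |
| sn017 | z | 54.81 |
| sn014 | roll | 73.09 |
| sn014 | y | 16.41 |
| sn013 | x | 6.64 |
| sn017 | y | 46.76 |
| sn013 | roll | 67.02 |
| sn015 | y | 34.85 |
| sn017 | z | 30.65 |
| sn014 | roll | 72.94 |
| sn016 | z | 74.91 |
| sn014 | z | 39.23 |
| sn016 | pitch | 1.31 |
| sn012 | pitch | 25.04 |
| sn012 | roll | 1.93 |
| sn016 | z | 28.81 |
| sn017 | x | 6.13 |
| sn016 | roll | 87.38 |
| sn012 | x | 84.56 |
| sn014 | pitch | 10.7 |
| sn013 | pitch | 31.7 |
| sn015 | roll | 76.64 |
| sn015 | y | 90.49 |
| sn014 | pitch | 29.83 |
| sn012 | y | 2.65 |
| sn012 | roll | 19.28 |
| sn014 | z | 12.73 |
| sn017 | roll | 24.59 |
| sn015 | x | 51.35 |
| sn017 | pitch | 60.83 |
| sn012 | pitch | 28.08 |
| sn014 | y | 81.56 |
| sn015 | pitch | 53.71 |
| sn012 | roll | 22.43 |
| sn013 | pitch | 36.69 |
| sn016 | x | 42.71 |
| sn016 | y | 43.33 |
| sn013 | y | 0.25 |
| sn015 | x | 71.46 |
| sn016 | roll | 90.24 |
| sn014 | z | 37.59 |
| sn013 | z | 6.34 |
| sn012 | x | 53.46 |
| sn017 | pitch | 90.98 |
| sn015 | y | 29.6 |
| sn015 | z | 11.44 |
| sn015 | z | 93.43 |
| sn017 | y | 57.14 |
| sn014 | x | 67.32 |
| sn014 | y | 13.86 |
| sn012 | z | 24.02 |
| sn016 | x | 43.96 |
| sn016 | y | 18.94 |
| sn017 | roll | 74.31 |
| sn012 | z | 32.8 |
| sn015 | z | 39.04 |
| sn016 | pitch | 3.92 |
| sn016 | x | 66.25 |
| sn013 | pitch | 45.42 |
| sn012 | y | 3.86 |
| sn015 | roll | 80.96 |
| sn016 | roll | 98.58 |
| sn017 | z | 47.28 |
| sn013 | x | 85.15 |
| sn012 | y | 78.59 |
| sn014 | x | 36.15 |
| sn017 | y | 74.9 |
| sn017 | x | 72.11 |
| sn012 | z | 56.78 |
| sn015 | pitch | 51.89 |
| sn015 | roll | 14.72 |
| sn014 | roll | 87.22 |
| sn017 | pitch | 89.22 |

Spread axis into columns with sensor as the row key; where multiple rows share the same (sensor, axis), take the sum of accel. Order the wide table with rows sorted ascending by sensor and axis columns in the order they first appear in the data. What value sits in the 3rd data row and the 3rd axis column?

With rows sorted ascending by sensor, row 3 is sensor=sn014. axis columns in first-appearance order: pitch, x, roll, y, z; column 3 is roll.
Long rows with sensor=sn014, axis=roll: 73.09 + 72.94 + 87.22 = 233.25.

233.25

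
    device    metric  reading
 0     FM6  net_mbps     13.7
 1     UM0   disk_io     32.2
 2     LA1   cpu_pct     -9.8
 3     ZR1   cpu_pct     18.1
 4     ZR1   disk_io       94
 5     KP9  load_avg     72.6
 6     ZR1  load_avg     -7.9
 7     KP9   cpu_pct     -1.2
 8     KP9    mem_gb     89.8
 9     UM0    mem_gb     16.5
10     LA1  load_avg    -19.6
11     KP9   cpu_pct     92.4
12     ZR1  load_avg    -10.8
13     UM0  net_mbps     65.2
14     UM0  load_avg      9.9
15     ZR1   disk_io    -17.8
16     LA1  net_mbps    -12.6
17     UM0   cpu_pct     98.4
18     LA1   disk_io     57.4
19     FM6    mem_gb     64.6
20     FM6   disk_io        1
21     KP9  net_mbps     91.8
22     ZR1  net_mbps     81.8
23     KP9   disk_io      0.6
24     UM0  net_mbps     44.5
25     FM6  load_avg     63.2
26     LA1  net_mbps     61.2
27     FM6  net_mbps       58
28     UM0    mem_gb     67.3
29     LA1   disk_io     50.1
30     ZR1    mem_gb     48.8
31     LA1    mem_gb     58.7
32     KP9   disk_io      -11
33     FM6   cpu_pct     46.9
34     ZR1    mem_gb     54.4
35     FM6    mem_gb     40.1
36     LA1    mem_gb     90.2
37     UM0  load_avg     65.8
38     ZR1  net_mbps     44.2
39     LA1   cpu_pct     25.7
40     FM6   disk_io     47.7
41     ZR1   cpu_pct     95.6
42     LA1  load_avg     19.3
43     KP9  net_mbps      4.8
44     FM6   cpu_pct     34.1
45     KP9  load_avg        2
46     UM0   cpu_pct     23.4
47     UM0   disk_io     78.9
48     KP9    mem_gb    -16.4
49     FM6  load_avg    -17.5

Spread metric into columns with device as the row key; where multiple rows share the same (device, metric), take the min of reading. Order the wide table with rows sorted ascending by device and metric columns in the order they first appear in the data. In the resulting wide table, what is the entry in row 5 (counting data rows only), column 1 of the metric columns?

44.2

With rows sorted ascending by device, row 5 is device=ZR1. metric columns in first-appearance order: net_mbps, disk_io, cpu_pct, load_avg, mem_gb; column 1 is net_mbps.
Long rows with device=ZR1, metric=net_mbps: min(81.8, 44.2) = 44.2.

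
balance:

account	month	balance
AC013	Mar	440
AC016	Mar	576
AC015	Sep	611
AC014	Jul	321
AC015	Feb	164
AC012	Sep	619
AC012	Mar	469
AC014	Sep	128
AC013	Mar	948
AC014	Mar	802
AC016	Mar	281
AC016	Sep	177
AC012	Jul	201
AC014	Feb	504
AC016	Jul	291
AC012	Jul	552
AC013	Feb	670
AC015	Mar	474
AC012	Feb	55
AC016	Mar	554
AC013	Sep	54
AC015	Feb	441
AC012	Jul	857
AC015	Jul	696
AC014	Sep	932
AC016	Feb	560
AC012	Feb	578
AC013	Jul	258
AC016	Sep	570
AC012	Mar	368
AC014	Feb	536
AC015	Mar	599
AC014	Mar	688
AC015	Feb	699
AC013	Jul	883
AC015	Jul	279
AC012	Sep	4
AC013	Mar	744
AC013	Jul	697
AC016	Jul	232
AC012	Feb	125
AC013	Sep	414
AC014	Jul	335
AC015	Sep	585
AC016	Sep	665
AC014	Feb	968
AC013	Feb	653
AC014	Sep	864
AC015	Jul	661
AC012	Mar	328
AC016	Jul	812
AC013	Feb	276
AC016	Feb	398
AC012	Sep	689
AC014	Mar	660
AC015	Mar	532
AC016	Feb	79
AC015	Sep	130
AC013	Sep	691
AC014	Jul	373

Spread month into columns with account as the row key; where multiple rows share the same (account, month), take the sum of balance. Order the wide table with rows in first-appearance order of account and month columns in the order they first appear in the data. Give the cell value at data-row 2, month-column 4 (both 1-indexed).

1037

With rows in first-appearance order of account, row 2 is account=AC016. month columns in first-appearance order: Mar, Sep, Jul, Feb; column 4 is Feb.
Long rows with account=AC016, month=Feb: 560 + 398 + 79 = 1037.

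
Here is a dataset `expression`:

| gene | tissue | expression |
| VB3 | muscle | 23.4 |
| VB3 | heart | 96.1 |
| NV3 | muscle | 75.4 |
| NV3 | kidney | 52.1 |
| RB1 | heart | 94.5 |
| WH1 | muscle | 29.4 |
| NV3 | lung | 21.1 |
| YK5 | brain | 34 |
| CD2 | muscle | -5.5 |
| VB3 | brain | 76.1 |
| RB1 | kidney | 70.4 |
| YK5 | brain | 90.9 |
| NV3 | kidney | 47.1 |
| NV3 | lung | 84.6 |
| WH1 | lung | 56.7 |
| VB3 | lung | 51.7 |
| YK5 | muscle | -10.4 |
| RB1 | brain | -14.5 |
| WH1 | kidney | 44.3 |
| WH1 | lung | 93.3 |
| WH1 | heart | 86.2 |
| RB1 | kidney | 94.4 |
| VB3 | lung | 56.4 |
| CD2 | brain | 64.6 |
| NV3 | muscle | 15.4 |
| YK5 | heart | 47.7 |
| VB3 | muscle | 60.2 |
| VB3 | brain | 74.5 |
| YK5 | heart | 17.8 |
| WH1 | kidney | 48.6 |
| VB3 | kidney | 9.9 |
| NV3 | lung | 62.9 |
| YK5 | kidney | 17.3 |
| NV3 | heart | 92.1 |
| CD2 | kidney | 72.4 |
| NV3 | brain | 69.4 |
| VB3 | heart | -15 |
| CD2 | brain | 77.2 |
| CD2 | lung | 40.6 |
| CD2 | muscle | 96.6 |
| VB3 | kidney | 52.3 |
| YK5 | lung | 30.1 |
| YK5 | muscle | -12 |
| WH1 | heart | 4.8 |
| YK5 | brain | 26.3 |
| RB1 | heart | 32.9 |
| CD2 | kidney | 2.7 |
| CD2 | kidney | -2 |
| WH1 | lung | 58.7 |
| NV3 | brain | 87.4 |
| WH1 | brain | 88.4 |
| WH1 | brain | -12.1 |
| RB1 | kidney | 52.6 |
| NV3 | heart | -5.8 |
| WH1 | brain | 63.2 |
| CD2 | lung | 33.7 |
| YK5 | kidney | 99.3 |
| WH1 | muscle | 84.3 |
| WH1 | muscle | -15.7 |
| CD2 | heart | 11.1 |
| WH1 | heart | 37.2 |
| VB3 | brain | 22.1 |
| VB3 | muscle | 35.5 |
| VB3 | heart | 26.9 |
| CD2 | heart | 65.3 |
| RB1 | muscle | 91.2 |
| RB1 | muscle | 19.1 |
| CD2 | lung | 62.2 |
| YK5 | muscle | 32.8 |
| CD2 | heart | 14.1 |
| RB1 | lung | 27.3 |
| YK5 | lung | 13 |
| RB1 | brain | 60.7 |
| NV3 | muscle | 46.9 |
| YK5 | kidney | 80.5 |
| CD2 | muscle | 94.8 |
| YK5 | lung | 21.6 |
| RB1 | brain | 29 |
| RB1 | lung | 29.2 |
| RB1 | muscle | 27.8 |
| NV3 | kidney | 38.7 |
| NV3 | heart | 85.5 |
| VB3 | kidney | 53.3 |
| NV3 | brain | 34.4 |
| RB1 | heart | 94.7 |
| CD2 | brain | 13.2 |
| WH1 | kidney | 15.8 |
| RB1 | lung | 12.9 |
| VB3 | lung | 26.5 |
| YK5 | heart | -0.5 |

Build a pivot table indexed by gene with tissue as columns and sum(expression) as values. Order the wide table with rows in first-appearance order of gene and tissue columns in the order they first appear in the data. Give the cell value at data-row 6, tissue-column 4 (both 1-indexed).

136.5

With rows in first-appearance order of gene, row 6 is gene=CD2. tissue columns in first-appearance order: muscle, heart, kidney, lung, brain; column 4 is lung.
Long rows with gene=CD2, tissue=lung: 40.6 + 33.7 + 62.2 = 136.5.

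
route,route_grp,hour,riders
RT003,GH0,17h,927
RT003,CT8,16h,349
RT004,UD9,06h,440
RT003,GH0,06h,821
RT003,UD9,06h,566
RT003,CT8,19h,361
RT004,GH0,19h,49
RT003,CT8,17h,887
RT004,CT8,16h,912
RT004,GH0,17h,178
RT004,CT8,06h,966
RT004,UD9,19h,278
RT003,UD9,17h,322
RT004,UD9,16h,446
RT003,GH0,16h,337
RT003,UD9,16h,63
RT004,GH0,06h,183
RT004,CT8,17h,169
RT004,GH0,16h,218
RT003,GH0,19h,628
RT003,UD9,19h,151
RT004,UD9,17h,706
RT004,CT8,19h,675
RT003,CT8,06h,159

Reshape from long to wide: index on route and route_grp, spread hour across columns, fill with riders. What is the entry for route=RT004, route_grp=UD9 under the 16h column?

446

Wide layout: rows indexed by route and route_grp, columns are the 4 distinct hour values (17h, 16h, 06h, 19h).
Cell (route=RT004, route_grp=UD9, hour=16h) draws from the long row where route=RT004, route_grp=UD9 and hour=16h, which has riders=446.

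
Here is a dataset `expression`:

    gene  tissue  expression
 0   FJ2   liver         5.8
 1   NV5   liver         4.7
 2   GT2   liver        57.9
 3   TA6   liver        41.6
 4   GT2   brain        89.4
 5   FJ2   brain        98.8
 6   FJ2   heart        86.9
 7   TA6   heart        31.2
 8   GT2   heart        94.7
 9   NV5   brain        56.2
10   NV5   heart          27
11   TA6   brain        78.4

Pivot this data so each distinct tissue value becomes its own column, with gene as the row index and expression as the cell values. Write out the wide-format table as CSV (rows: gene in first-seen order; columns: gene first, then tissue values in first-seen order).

Columns: gene plus the 3 distinct tissue values (liver, brain, heart).
For example, row FJ2 column liver takes expression=5.8 from the long row (FJ2, liver).

gene,liver,brain,heart
FJ2,5.8,98.8,86.9
NV5,4.7,56.2,27
GT2,57.9,89.4,94.7
TA6,41.6,78.4,31.2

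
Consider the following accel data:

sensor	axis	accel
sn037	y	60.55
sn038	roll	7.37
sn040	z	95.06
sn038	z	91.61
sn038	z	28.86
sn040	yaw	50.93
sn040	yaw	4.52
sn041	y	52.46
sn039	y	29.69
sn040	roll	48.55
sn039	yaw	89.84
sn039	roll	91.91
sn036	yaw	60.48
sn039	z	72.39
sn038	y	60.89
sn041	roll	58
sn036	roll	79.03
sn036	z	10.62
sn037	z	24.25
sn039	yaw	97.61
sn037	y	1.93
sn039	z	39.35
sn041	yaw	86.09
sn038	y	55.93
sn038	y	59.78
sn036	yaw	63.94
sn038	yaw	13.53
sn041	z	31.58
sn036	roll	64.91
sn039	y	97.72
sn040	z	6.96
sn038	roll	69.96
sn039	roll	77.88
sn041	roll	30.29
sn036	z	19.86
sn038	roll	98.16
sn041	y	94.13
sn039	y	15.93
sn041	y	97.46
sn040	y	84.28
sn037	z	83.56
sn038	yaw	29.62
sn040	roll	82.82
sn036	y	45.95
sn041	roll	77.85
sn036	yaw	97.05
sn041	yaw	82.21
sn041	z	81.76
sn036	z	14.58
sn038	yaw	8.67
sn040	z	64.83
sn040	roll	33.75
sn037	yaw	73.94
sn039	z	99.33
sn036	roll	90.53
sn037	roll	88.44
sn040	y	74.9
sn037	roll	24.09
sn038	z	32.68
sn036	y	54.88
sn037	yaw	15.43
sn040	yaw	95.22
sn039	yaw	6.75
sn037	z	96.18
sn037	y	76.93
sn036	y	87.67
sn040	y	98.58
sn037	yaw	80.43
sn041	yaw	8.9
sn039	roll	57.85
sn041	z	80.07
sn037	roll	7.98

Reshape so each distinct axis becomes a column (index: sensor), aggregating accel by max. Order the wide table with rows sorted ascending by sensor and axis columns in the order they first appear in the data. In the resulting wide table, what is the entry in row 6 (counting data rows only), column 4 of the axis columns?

With rows sorted ascending by sensor, row 6 is sensor=sn041. axis columns in first-appearance order: y, roll, z, yaw; column 4 is yaw.
Long rows with sensor=sn041, axis=yaw: max(86.09, 82.21, 8.9) = 86.09.

86.09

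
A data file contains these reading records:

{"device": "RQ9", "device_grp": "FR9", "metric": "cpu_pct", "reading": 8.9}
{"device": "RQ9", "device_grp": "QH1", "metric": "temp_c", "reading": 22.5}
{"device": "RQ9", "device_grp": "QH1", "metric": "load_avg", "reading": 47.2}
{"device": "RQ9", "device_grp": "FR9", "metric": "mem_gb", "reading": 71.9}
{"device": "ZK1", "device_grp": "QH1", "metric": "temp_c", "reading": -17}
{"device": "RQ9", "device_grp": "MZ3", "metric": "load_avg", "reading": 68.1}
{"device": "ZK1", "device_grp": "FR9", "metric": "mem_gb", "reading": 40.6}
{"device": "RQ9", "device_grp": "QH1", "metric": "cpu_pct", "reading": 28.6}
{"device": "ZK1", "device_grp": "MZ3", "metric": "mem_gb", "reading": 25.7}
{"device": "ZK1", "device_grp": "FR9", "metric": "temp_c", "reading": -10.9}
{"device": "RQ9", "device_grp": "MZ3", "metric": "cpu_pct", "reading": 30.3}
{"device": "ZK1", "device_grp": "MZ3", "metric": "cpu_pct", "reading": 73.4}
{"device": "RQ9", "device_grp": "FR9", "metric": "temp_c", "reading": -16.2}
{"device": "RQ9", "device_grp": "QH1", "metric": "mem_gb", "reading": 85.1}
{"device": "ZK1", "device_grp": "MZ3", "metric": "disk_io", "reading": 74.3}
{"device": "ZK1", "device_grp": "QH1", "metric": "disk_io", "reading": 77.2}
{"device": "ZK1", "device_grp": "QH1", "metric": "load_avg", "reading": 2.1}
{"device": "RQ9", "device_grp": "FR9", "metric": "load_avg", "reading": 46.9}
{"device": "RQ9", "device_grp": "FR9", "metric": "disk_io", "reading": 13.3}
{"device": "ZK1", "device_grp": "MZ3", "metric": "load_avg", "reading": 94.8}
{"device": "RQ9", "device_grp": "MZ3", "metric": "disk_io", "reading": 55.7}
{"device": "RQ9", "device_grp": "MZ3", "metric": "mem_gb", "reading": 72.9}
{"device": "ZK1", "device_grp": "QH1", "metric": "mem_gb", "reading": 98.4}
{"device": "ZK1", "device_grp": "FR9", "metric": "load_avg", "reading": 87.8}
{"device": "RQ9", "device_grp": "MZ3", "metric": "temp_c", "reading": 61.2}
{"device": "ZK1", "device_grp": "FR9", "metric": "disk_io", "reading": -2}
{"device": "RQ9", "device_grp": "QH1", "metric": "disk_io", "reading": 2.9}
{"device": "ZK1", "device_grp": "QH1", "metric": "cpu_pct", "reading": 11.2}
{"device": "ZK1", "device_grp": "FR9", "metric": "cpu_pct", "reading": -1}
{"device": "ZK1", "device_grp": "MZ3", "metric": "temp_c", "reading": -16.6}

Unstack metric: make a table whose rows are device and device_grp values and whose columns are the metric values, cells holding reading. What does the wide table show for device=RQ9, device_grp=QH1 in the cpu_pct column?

28.6

Wide layout: rows indexed by device and device_grp, columns are the 5 distinct metric values (cpu_pct, temp_c, load_avg, mem_gb, disk_io).
Cell (device=RQ9, device_grp=QH1, metric=cpu_pct) draws from the long row where device=RQ9, device_grp=QH1 and metric=cpu_pct, which has reading=28.6.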